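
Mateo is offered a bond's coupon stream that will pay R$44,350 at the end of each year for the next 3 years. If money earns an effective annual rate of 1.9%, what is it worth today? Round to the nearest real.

PV = PMT · [1 − (1+i)^(−n)] / i = 44350 · 2.889510 = 128,149.7589

R$128,150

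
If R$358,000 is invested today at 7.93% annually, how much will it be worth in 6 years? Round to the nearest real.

R$565,895

FV = 358,000 × (1 + 0.0793)^6 = 565,895.3027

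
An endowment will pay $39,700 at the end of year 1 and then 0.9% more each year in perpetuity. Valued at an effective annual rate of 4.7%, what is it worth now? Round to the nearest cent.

PV = D₁/(r − g) = 39700/(0.047 − 0.009) = 1,044,736.8421

$1,044,736.84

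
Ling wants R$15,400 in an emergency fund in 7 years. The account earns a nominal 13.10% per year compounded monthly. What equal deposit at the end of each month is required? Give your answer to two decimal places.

R$112.88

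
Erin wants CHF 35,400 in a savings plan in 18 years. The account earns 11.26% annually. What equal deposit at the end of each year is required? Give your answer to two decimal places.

FV-annuity factor = 51.731842; PMT = 35400 / 51.731842 = 684.2981

CHF 684.30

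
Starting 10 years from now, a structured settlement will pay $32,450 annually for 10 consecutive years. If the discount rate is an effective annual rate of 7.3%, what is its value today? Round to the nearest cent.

Value one period before first payment (t=9): 32450 × [1 − (1+0.073)^(−10)] / 0.073 = 32450 × 6.927208 = 224,787.8838
PV₀ = 224,787.8838 / (1+0.073)^9 = 224,787.8838 / 1.885374 = 119,227.2154

$119,227.22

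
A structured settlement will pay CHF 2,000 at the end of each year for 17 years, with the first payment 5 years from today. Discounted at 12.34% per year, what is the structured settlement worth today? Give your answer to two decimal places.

Value one period before first payment (t=4): 2000 × [1 − (1+0.1234)^(−17)] / 0.1234 = 2000 × 6.982743 = 13,965.4859
PV₀ = 13,965.4859 / (1+0.1234)^4 = 13,965.4859 / 1.592714 = 8,768.3600

CHF 8,768.36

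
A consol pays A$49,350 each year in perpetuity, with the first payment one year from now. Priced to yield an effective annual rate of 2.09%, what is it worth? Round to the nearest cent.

A$2,361,244.02

PV = PMT / i = 49350 / 0.0209 = 2,361,244.0191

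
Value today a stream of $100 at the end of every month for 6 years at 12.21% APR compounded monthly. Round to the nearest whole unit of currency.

$5,087

With 12 periods per year: i = 0.010175, n = 72.
PV = 100 × [1 − (1+0.010175)^(−72)] / 0.010175 = 100 × 50.865813 = 5,086.5813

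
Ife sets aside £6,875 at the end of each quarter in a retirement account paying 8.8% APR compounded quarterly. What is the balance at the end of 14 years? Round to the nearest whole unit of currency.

With 4 periods per year: i = 0.022, n = 56.
FV = 6875 × [(1+0.022)^56 − 1] / 0.022 = 6875 × 108.299830 = 744,561.3322

£744,561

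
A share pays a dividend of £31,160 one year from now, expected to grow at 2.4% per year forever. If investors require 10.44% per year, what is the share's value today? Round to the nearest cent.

PV = PMT / (i − g) = 31160 / (0.1044 − 0.024) = 31160 / 0.080400 = 387,562.1891

£387,562.19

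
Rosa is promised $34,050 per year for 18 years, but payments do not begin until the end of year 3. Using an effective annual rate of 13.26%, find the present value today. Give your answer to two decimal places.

$178,896.43

Value one period before first payment (t=2): 34050 × [1 − (1+0.1326)^(−18)] / 0.1326 = 34050 × 6.739655 = 229,485.2613
Discount back 2 years: 229,485.2613 × (1+0.1326)^(−2) = 229,485.2613 × 0.779555 = 178,896.4339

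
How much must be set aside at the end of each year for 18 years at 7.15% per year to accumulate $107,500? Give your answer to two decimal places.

$3,116.58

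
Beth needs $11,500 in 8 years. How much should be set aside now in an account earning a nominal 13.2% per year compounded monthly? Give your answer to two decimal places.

$4,023.34

With 12 periods per year: i = 0.011, n = 96.
PV = FV·(1+i)^(−n) = 11,500 × 0.349856 = 4,023.3416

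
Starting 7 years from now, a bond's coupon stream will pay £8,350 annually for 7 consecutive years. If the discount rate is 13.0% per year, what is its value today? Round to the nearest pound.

Value one period before first payment (t=6): 8350 × [1 − (1+0.13)^(−7)] / 0.13 = 8350 × 4.422610 = 36,928.7971
PV₀ = 36,928.7971 / (1+0.13)^6 = 36,928.7971 / 2.081952 = 17,737.5854

£17,738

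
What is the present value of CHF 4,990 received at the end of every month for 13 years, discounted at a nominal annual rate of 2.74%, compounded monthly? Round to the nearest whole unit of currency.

With 12 periods per year: i = 0.00228333, n = 156.
Annuity factor a(156|0.00228333) = 131.116659; PV = 4990 × 131.116659 = 654,272.1260

CHF 654,272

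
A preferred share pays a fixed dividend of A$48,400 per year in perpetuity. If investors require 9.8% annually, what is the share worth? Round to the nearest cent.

A$493,877.55

PV = PMT / i = 48400 / 0.098 = 493,877.5510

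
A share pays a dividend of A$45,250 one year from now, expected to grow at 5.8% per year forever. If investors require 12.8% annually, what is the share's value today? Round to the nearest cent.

PV = PMT / (i − g) = 45250 / (0.128 − 0.058) = 45250 / 0.070000 = 646,428.5714

A$646,428.57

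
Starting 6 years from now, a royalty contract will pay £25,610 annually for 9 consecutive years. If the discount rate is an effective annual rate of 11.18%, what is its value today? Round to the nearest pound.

PV at t=5 (ordinary 9-year annuity): 25610 × a(9|0.1118) = 25610 × 5.498521 = 140,817.1189
PV₀ = 140,817.1189 / (1+0.1118)^5 = 140,817.1189 / 1.698765 = 82,893.8109

£82,894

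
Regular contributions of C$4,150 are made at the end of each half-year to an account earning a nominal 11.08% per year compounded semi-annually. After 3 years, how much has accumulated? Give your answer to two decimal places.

C$28,614.21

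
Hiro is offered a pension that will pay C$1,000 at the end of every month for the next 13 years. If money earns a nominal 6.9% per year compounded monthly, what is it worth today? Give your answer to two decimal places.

C$102,810.40

Periodic rate i = 0.069/12 = 0.00575; n = 13 × 12 = 156 periods.
Annuity factor a(156|0.00575) = 102.810404; PV = 1000 × 102.810404 = 102,810.4043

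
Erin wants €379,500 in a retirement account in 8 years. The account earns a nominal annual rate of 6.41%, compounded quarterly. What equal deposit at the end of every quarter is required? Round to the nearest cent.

With 4 periods per year: i = 0.016025, n = 32.
FV-annuity factor = 41.384412; PMT = 379500 / 41.384412 = 9,170.1193

€9,170.12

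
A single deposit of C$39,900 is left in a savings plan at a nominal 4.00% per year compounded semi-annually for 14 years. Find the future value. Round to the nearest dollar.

C$69,467

Periodic rate i = 0.04/2 = 0.02; n = 14 × 2 = 28 periods.
FV = 39,900 × (1 + 0.02)^28 = 69,466.8658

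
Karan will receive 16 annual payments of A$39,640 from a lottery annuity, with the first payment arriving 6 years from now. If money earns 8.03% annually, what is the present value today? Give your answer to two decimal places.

A$238,006.99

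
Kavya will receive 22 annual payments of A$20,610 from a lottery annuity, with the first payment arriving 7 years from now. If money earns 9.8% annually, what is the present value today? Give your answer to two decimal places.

A$104,669.96

PV at t=6 (ordinary 22-year annuity): 20610 × a(22|0.098) = 20610 × 8.899346 = 183,415.5261
PV₀ = 183,415.5261 / (1+0.098)^6 = 183,415.5261 / 1.752323 = 104,669.9593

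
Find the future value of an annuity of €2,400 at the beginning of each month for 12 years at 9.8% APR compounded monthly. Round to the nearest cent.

€659,495.67

Periodic rate i = 0.098/12 = 0.00816667; n = 12 × 12 = 144 periods.
FV = PMT · [(1+i)^n − 1] / i × (1+i) = 2400 · 274.789864 = 659,495.6739
Payments are at the start of each period, so multiply by (1+i).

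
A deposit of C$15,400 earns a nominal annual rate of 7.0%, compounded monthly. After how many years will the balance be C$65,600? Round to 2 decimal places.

Periodic rate i = 0.07/12 = 0.00583333.
(1+i)^n = 65600/15400 = 4.25974, so n = ln 4.25974 / ln 1.00583 = 249.1596 months
= 249.1596/12 years

20.76 years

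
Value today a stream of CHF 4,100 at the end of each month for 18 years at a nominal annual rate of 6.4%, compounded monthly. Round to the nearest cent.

CHF 525,077.05

i = 0.064/12 = 0.00533333 per month; n = 18·12 = 216.
PV = 4100 × [1 − (1+0.00533333)^(−216)] / 0.00533333 = 4100 × 128.067574 = 525,077.0542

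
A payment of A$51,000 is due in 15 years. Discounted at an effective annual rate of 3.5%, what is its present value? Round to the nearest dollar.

A$30,441

Discount factor = (1+0.035)^(−15) = 0.596891; PV = 51,000 × 0.596891 = 30,441.4215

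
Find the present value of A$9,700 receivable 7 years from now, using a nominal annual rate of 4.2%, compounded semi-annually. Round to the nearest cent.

With 2 periods per year: i = 0.021, n = 14.
Discount factor = (1+0.021)^(−14) = 0.747549; PV = 9,700 × 0.747549 = 7,251.2244

A$7,251.22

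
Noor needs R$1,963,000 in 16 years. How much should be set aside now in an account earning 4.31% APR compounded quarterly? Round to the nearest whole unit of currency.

R$988,628

With 4 periods per year: i = 0.010775, n = 64.
PV = 1,963,000 / (1 + 0.010775)^64 = 1,963,000 / 1.985580 = 988,627.8192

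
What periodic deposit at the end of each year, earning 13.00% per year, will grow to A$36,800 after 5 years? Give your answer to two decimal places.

FV-annuity factor = 6.480271; PMT = 36800 / 6.480271 = 5,678.7752

A$5,678.78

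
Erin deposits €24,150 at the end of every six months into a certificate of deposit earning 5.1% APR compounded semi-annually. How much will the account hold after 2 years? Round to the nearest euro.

€100,358

With 2 periods per year: i = 0.0255, n = 4.
Accumulation factor s(4|0.0255) = 4.155618; FV = 24150 × 4.155618 = 100,358.1646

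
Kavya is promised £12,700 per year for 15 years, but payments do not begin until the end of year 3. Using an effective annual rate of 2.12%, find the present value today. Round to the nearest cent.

Value one period before first payment (t=2): 12700 × [1 − (1+0.0212)^(−15)] / 0.0212 = 12700 × 12.734656 = 161,730.1303
PV₀ = 161,730.1303 / (1+0.0212)^2 = 161,730.1303 / 1.042849 = 155,084.8321

£155,084.83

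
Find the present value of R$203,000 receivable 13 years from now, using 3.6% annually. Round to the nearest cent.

PV = 203,000 / (1 + 0.036)^13 = 203,000 / 1.583714 = 128,179.6902

R$128,179.69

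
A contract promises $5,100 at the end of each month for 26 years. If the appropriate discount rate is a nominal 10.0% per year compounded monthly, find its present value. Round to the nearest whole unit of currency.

Periodic rate i = 0.1/12 = 0.00833333; n = 26 × 12 = 312 periods.
Annuity factor a(312|0.00833333) = 110.990629; PV = 5100 × 110.990629 = 566,052.2076

$566,052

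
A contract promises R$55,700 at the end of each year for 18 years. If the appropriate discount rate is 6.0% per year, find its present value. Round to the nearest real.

R$603,098

PV = PMT · [1 − (1+i)^(−n)] / i = 55700 · 10.827603 = 603,097.5139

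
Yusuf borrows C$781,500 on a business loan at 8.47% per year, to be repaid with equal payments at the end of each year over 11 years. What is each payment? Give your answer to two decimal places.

C$111,978.70

Annuity-PV factor = 6.979006; PMT = 781500 / 6.979006 = 111,978.6992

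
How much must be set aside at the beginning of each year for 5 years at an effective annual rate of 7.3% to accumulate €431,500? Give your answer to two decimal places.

€69,511.70

FV-annuity factor × (1+i) = 6.207588; PMT = 431500 / 6.207588 = 69,511.7040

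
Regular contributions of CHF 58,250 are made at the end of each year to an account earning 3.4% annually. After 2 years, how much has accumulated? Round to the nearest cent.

FV = 58250 × [(1+0.034)^2 − 1] / 0.034 = 58250 × 2.034000 = 118,480.5000

CHF 118,480.50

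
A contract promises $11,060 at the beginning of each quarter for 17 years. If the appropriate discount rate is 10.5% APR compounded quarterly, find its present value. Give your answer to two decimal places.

i = 0.105/4 = 0.02625 per quarter; n = 17·4 = 68.
Annuity factor a(68|0.02625) × (1+i) = 32.382367; PV = 11060 × 32.382367 = 358,148.9814
(Beginning-of-period payments → annuity-due factor ×(1+i).)

$358,148.98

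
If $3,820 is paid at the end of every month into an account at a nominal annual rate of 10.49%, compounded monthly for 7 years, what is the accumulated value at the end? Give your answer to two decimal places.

Periodic rate i = 0.1049/12 = 0.00874167; n = 7 × 12 = 84 periods.
Accumulation factor s(84|0.00874167) = 123.246900; FV = 3820 × 123.246900 = 470,803.1564

$470,803.16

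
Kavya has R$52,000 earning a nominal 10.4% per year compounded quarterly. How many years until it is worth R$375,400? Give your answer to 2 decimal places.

19.25 years

Periodic rate i = 0.104/4 = 0.026.
(1+i)^n = 375400/52000 = 7.21923, so n = ln 7.21923 / ln 1.026 = 77.0129 quarters
= 77.0129/4 years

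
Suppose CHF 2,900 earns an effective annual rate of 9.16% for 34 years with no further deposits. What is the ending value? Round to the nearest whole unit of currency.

CHF 57,090

FV = PV·(1+i)^n = 2,900 × 19.686110 = 57,089.7204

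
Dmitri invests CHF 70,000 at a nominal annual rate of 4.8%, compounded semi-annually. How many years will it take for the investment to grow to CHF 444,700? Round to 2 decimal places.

Periodic rate i = 0.048/2 = 0.024.
(1+i)^n = 444700/70000 = 6.35286, so n = ln 6.35286 / ln 1.024 = 77.9585 half-years
= 77.9585/2 years

38.98 years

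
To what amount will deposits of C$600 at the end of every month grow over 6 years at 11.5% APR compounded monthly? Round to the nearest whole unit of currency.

Periodic rate i = 0.115/12 = 0.00958333; n = 6 × 12 = 72 periods.
FV = PMT · [(1+i)^n − 1] / i = 600 · 103.009708 = 61,805.8250

C$61,806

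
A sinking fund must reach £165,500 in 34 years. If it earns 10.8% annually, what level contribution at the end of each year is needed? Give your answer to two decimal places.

PMT = 165500 / ( [(1+0.108)^34 − 1] / 0.108 ) = 165500 / 293.381974 = 564.1110

£564.11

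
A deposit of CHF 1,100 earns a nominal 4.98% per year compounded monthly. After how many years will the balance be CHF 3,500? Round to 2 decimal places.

Periodic rate i = 0.0498/12 = 0.00415.
n = ln(3500/1100) / ln(1+0.00415) = ln(3.18182) / 0.004141 = 279.4826 months
= 279.4826/12 years

23.29 years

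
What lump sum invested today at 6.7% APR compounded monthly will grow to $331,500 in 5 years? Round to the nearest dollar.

Periodic rate i = 0.067/12 = 0.00558333; n = 5 × 12 = 60 periods.
PV = FV·(1+i)^(−n) = 331,500 × 0.716005 = 237,355.6268

$237,356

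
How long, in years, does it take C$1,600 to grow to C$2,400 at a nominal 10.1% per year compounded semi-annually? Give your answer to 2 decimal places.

4.12 years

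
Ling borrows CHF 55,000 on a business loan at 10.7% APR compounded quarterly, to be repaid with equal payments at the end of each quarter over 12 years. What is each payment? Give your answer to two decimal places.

CHF 2,048.07

With 4 periods per year: i = 0.02675, n = 48.
PMT = 55000 / ( [1 − (1+0.02675)^(−48)] / 0.02675 ) = 55000 / 26.854591 = 2,048.0669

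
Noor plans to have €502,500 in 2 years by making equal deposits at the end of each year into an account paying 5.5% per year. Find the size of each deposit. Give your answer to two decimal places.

€244,525.55

PMT = 502500 / ( [(1+0.055)^2 − 1] / 0.055 ) = 502500 / 2.055000 = 244,525.5474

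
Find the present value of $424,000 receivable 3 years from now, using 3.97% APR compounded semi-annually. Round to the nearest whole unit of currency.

$376,832

Periodic rate i = 0.0397/2 = 0.01985; n = 3 × 2 = 6 periods.
PV = FV·(1+i)^(−n) = 424,000 × 0.888755 = 376,832.2429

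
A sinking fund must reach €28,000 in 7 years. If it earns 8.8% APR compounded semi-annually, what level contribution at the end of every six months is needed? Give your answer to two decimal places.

i = 0.088/2 = 0.044 per half-year; n = 7·2 = 14.
PMT = 28000 / ( [(1+0.044)^14 − 1] / 0.044 ) = 28000 / 18.801998 = 1,489.2034

€1,489.20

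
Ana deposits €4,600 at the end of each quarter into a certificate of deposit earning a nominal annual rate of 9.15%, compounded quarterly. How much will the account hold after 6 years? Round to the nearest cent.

€144,956.64

Periodic rate i = 0.0915/4 = 0.022875; n = 6 × 4 = 24 periods.
FV = PMT · [(1+i)^n − 1] / i = 4600 · 31.512313 = 144,956.6383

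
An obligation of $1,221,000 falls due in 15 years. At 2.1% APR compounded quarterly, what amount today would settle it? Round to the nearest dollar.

$891,807

Periodic rate i = 0.021/4 = 0.00525; n = 15 × 4 = 60 periods.
PV = FV·(1+i)^(−n) = 1,221,000 × 0.730390 = 891,806.7547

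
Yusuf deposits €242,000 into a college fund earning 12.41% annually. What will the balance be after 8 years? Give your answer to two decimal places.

€616,957.07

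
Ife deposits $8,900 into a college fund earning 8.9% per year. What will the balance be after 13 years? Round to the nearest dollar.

8,900 × (1+0.089)^13 = 8,900 × 3.029441 = 26,962.0211

$26,962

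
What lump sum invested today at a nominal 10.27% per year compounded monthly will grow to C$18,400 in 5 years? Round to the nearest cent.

Periodic rate i = 0.1027/12 = 0.00855833; n = 5 × 12 = 60 periods.
Discount factor = (1+0.00855833)^(−60) = 0.599706; PV = 18,400 × 0.599706 = 11,034.5974

C$11,034.60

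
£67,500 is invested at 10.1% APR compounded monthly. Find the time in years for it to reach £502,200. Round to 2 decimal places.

Periodic rate i = 0.101/12 = 0.00841667.
(1+i)^n = 502200/67500 = 7.44000, so n = ln 7.44000 / ln 1.00842 = 239.4421 months
= 239.4421/12 years

19.95 years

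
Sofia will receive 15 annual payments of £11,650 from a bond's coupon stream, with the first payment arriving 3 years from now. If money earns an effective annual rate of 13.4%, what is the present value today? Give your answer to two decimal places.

£57,355.74

PV at t=2 (ordinary 15-year annuity): 11650 × a(15|0.134) = 11650 × 6.331070 = 73,756.9629
Discount back 2 years: 73,756.9629 × (1+0.134)^(−2) = 73,756.9629 × 0.777632 = 57,355.7438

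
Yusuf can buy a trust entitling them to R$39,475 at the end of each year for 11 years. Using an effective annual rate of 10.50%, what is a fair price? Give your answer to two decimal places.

R$250,595.61

Annuity factor a(11|0.105) = 6.348211; PV = 39475 × 6.348211 = 250,595.6144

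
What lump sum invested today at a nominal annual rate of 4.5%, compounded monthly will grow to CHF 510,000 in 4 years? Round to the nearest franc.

CHF 426,131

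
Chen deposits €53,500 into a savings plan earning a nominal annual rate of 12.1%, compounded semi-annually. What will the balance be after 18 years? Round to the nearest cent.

i = 0.121/2 = 0.0605 per half-year; n = 18·2 = 36.
FV = PV·(1+i)^n = 53,500 × 8.286750 = 443,341.1104

€443,341.11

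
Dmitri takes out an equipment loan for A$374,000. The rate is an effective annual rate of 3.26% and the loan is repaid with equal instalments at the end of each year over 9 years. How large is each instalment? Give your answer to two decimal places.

PMT = 374000 / ( [1 − (1+0.0326)^(−9)] / 0.0326 ) = 374000 / 7.692556 = 48,618.4310

A$48,618.43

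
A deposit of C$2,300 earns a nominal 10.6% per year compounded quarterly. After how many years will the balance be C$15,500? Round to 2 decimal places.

Periodic rate i = 0.106/4 = 0.0265.
(1+i)^n = 15500/2300 = 6.73913, so n = ln 6.73913 / ln 1.0265 = 72.9472 quarters
= 72.9472/4 years

18.24 years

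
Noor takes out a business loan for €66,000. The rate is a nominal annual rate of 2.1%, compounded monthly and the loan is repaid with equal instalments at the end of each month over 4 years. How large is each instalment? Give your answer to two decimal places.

€1,434.76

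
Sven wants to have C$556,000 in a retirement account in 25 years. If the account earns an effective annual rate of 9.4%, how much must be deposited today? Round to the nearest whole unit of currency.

C$58,836

PV = 556,000 / (1 + 0.094)^25 = 556,000 / 9.450027 = 58,835.8107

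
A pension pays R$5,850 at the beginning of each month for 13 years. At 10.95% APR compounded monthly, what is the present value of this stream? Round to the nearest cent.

R$490,107.15

With 12 periods per year: i = 0.009125, n = 156.
Annuity factor a(156|0.009125) × (1+i) = 83.779000; PV = 5850 × 83.779000 = 490,107.1514
Payments are at the start of each period, so multiply by (1+i).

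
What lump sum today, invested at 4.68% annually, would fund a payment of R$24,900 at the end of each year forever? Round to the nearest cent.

PV = PMT / i = 24900 / 0.0468 = 532,051.2821

R$532,051.28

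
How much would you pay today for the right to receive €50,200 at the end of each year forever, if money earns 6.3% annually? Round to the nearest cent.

PV = PMT / i = 50200 / 0.063 = 796,825.3968

€796,825.40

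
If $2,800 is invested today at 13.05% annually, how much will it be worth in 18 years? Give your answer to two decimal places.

2,800 × (1+0.1305)^18 = 2,800 × 9.096414 = 25,469.9582

$25,469.96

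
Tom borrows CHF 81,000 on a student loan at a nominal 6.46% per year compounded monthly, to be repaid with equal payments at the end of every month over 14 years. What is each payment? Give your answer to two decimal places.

CHF 733.80

With 12 periods per year: i = 0.00538333, n = 168.
Annuity-PV factor = 110.383702; PMT = 81000 / 110.383702 = 733.8040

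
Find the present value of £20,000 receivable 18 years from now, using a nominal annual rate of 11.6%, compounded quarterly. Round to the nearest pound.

With 4 periods per year: i = 0.029, n = 72.
Discount factor = (1+0.029)^(−72) = 0.127671; PV = 20,000 × 0.127671 = 2,553.4245

£2,553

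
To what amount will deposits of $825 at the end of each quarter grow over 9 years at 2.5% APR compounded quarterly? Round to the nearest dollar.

i = 0.025/4 = 0.00625 per quarter; n = 9·4 = 36.
Accumulation factor s(36|0.00625) = 40.231382; FV = 825 × 40.231382 = 33,190.8899

$33,191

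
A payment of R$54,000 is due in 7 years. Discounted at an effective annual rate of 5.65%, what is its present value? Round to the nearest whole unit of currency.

R$36,754

Discount factor = (1+0.0565)^(−7) = 0.680634; PV = 54,000 × 0.680634 = 36,754.2233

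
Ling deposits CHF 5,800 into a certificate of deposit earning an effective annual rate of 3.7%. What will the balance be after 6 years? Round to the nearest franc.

FV = PV·(1+i)^n = 5,800 × 1.243577 = 7,212.7442

CHF 7,213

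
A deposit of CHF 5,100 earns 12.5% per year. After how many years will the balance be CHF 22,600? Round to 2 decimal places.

n = ln(22600/5100) / ln(1+0.125) = ln(4.43137) / 0.117783 = 12.6394 years

12.64 years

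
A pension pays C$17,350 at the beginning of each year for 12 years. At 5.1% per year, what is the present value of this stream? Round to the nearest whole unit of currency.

C$160,712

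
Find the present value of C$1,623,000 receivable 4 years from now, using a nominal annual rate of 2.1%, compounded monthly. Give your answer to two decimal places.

Periodic rate i = 0.021/12 = 0.00175; n = 4 × 12 = 48 periods.
PV = FV·(1+i)^(−n) = 1,623,000 × 0.919499 = 1,492,346.4843

C$1,492,346.48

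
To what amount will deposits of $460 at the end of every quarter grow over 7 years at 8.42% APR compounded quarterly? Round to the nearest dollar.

$17,305

i = 0.0842/4 = 0.02105 per quarter; n = 7·4 = 28.
Accumulation factor s(28|0.02105) = 37.620443; FV = 460 × 37.620443 = 17,305.4037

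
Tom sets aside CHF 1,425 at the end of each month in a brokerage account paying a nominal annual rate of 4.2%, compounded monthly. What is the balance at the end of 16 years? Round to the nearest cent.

Periodic rate i = 0.042/12 = 0.0035; n = 16 × 12 = 192 periods.
Accumulation factor s(192|0.0035) = 273.101037; FV = 1425 × 273.101037 = 389,168.9774

CHF 389,168.98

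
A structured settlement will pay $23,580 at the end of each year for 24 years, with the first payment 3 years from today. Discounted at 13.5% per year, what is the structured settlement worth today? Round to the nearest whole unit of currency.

$129,096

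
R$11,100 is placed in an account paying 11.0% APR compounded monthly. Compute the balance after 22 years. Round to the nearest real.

R$123,460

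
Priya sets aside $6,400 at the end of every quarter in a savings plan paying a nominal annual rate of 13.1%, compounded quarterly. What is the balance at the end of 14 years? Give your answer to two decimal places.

i = 0.131/4 = 0.03275 per quarter; n = 14·4 = 56.
FV = PMT · [(1+i)^n − 1] / i = 6400 · 155.040918 = 992,261.8777

$992,261.88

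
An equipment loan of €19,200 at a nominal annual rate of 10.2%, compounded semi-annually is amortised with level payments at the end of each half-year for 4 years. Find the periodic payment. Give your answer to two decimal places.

€2,982.68

i = 0.102/2 = 0.051 per half-year; n = 4·2 = 8.
PMT = 19200 / ( [1 − (1+0.051)^(−8)] / 0.051 ) = 19200 / 6.437166 = 2,982.6789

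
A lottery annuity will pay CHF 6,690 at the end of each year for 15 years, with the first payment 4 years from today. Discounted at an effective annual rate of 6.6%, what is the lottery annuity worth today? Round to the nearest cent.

Value one period before first payment (t=3): 6690 × [1 − (1+0.066)^(−15)] / 0.066 = 6690 × 9.342560 = 62,501.7290
PV₀ = 62,501.7290 / (1+0.066)^3 = 62,501.7290 / 1.211355 = 51,596.5208

CHF 51,596.52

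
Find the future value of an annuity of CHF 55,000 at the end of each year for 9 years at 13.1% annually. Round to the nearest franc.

CHF 851,473

FV = 55000 × [(1+0.131)^9 − 1] / 0.131 = 55000 × 15.481319 = 851,472.5516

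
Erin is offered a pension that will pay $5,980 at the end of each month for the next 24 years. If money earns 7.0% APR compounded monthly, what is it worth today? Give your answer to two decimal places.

With 12 periods per year: i = 0.00583333, n = 288.
PV = PMT · [1 − (1+i)^(−n)] / i = 5980 · 139.322418 = 833,148.0583

$833,148.06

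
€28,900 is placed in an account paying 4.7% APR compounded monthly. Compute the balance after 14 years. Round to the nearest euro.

€55,732

With 12 periods per year: i = 0.00391667, n = 168.
28,900 × (1+0.00391667)^168 = 28,900 × 1.928447 = 55,732.1047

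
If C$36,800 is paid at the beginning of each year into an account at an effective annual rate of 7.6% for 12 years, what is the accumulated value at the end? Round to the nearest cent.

Accumulation factor s(12|0.076) × (1+i) = 19.941442; FV = 36800 × 19.941442 = 733,845.0753
(Beginning-of-period payments → annuity-due factor ×(1+i).)

C$733,845.08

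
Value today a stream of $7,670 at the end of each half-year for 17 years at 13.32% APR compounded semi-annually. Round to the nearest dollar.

$102,304

Periodic rate i = 0.1332/2 = 0.0666; n = 17 × 2 = 34 periods.
PV = 7670 × [1 − (1+0.0666)^(−34)] / 0.0666 = 7670 × 13.338251 = 102,304.3814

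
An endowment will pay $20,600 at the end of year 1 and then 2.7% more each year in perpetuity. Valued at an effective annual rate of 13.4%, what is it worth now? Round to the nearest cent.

$192,523.36

PV = PMT / (i − g) = 20600 / (0.134 − 0.027) = 20600 / 0.107000 = 192,523.3645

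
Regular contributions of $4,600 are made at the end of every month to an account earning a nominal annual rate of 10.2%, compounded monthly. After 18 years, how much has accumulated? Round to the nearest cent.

$2,826,527.09

With 12 periods per year: i = 0.0085, n = 216.
Accumulation factor s(216|0.0085) = 614.462412; FV = 4600 × 614.462412 = 2,826,527.0932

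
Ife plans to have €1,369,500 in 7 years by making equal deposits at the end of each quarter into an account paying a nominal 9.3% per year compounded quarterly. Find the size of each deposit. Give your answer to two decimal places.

€35,252.61

Periodic rate i = 0.093/4 = 0.02325; n = 7 × 4 = 28 periods.
FV-annuity factor = 38.848191; PMT = 1.3695e+06 / 38.848191 = 35,252.6068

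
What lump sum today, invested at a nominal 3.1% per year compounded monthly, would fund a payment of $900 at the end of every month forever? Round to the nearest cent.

Periodic rate i = 0.031/12 = 0.00258333.
PV = C/r = 900/0.00258333 = 348,387.0968

$348,387.10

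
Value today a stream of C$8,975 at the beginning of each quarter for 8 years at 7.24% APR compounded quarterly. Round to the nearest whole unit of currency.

C$220,482

With 4 periods per year: i = 0.0181, n = 32.
PV = PMT · [1 − (1+i)^(−n)] / i × (1+i) = 8975 · 24.566234 = 220,481.9501
(Beginning-of-period payments → annuity-due factor ×(1+i).)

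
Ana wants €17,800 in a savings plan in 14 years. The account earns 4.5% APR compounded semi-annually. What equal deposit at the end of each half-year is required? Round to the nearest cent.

€463.25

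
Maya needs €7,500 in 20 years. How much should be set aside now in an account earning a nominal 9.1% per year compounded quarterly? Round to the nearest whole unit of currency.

€1,240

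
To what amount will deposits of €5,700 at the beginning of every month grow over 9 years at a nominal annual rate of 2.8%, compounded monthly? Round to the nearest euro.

i = 0.028/12 = 0.00233333 per month; n = 9·12 = 108.
FV = PMT · [(1+i)^n − 1] / i × (1+i) = 5700 · 122.951256 = 700,822.1588
(annuity-due: payments at period start, so ×(1+i).)

€700,822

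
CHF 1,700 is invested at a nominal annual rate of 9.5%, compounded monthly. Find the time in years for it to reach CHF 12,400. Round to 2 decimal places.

Periodic rate i = 0.095/12 = 0.00791667.
(1+i)^n = 12400/1700 = 7.29412, so n = ln 7.29412 / ln 1.00792 = 251.9903 months
= 251.9903/12 years

21.00 years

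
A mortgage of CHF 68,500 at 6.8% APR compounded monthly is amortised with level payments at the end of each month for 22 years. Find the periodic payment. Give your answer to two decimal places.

CHF 500.84

With 12 periods per year: i = 0.00566667, n = 264.
Annuity-PV factor = 136.769566; PMT = 68500 / 136.769566 = 500.8424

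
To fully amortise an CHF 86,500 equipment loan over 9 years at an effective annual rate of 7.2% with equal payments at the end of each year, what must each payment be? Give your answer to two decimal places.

Annuity-PV factor = 6.460161; PMT = 86500 / 6.460161 = 13,389.7586

CHF 13,389.76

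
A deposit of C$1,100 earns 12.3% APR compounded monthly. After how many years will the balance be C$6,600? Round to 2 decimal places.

Periodic rate i = 0.123/12 = 0.01025.
(1+i)^n = 6600/1100 = 6.00000, so n = ln 6.00000 / ln 1.01025 = 175.7002 months
= 175.7002/12 years

14.64 years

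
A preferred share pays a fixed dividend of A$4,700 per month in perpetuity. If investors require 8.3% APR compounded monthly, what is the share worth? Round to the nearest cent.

Periodic rate i = 0.083/12 = 0.00691667.
PV = C/r = 4700/0.00691667 = 679,518.0723

A$679,518.07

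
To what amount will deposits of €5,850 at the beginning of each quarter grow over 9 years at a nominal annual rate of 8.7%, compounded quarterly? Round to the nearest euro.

i = 0.087/4 = 0.02175 per quarter; n = 9·4 = 36.
FV = PMT · [(1+i)^n − 1] / i × (1+i) = 5850 · 54.950790 = 321,462.1187
(Beginning-of-period payments → annuity-due factor ×(1+i).)

€321,462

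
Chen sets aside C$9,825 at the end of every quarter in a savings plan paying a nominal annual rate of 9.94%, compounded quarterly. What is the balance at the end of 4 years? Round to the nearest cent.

i = 0.0994/4 = 0.02485 per quarter; n = 4·4 = 16.
Accumulation factor s(16|0.02485) = 19.357486; FV = 9825 × 19.357486 = 190,187.2961

C$190,187.30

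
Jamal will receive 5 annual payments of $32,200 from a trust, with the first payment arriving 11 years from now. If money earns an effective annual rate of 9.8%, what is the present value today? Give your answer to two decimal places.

Value one period before first payment (t=10): 32200 × [1 − (1+0.098)^(−5)] / 0.098 = 32200 × 3.810235 = 122,689.5627
PV₀ = 122,689.5627 / (1+0.098)^10 = 122,689.5627 / 2.546967 = 48,170.8398

$48,170.84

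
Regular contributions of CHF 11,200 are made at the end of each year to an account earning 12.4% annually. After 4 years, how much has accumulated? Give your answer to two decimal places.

CHF 53,843.00

FV = PMT · [(1+i)^n − 1] / i = 11200 · 4.807411 = 53,842.9990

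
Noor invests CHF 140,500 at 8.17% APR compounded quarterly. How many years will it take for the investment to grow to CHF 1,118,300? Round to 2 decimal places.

Periodic rate i = 0.0817/4 = 0.020425.
n = ln(1.1183e+06/140500) / ln(1+0.020425) = ln(7.95943) / 0.020219 = 102.5934 quarters
= 102.5934/4 years

25.65 years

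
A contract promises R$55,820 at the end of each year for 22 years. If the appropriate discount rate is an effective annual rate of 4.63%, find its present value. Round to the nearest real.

R$760,193

PV = PMT · [1 − (1+i)^(−n)] / i = 55820 · 13.618655 = 760,193.3246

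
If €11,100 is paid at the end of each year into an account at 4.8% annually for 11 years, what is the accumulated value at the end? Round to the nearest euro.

€156,057

FV = 11100 × [(1+0.048)^11 − 1] / 0.048 = 11100 × 14.059230 = 156,057.4497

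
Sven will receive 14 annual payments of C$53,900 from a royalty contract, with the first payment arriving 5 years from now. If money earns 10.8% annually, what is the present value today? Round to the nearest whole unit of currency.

Value one period before first payment (t=4): 53900 × [1 − (1+0.108)^(−14)] / 0.108 = 53900 × 7.056233 = 380,330.9791
Discount back 4 years: 380,330.9791 × (1+0.108)^(−4) = 380,330.9791 × 0.663500 = 252,349.6228

C$252,350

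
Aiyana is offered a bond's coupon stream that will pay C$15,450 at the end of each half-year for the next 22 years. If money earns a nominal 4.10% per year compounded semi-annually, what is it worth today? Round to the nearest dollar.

Periodic rate i = 0.041/2 = 0.0205; n = 22 × 2 = 44 periods.
PV = 15450 × [1 − (1+0.0205)^(−44)] / 0.0205 = 15450 × 28.806088 = 445,054.0580

C$445,054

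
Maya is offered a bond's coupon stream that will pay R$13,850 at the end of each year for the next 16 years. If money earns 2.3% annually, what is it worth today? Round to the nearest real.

PV = 13850 × [1 − (1+0.023)^(−16)] / 0.023 = 13850 × 13.260518 = 183,658.1712

R$183,658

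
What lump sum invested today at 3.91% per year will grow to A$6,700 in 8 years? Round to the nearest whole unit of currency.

Discount factor = (1+0.0391)^(−8) = 0.735769; PV = 6,700 × 0.735769 = 4,929.6495

A$4,930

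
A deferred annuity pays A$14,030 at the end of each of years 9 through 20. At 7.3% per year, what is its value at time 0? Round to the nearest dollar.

A$62,418

Value one period before first payment (t=8): 14030 × [1 − (1+0.073)^(−12)] / 0.073 = 14030 × 7.817233 = 109,675.7846
Discount back 8 years: 109,675.7846 × (1+0.073)^(−8) = 109,675.7846 × 0.569118 = 62,418.4492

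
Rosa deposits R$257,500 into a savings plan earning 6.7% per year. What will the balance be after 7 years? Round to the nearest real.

R$405,441

FV = PV·(1+i)^n = 257,500 × 1.574530 = 405,441.4714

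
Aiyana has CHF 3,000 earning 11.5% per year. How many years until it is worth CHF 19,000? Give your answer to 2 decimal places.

16.96 years

n = ln(19000/3000) / ln(1+0.115) = ln(6.33333) / 0.108854 = 16.9568 years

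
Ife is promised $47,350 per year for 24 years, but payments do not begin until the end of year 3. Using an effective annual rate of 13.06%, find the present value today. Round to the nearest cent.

$268,728.97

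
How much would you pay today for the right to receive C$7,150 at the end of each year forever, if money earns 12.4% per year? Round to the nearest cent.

C$57,661.29

PV = PMT / i = 7150 / 0.124 = 57,661.2903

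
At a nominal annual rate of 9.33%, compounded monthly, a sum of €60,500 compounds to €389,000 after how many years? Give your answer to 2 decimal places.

20.02 years

Periodic rate i = 0.0933/12 = 0.007775.
n = ln(389000/60500) / ln(1+0.007775) = ln(6.42975) / 0.007745 = 240.2779 months
= 240.2779/12 years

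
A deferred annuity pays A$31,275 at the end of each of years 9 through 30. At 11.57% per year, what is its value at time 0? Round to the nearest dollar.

A$102,460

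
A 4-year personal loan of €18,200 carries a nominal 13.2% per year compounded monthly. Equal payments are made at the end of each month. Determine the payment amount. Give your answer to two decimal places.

€490.07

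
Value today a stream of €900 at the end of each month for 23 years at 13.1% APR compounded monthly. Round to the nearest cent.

Periodic rate i = 0.131/12 = 0.0109167; n = 23 × 12 = 276 periods.
PV = PMT · [1 − (1+i)^(−n)] / i = 900 · 87.027206 = 78,324.4857

€78,324.49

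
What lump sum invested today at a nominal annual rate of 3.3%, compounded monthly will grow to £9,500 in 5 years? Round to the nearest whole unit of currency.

£8,057

i = 0.033/12 = 0.00275 per month; n = 5·12 = 60.
Discount factor = (1+0.00275)^(−60) = 0.848086; PV = 9,500 × 0.848086 = 8,056.8145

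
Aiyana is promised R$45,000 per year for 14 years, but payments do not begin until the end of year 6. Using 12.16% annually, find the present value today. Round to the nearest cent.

R$166,674.39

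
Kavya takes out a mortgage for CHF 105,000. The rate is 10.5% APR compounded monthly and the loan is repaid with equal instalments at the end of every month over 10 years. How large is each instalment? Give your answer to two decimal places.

i = 0.105/12 = 0.00875 per month; n = 10·12 = 120.
Annuity-PV factor = 74.109758; PMT = 105000 / 74.109758 = 1,416.8175

CHF 1,416.82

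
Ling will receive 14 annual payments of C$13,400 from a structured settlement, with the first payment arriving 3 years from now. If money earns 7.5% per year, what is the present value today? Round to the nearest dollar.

C$98,436

Value one period before first payment (t=2): 13400 × [1 − (1+0.075)^(−14)] / 0.075 = 13400 × 8.489154 = 113,754.6599
Discount back 2 years: 113,754.6599 × (1+0.075)^(−2) = 113,754.6599 × 0.865333 = 98,435.6170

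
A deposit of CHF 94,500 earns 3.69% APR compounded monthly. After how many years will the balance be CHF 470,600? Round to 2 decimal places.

43.57 years

Periodic rate i = 0.0369/12 = 0.003075.
n = ln(470600/94500) / ln(1+0.003075) = ln(4.97989) / 0.003070 = 522.8864 months
= 522.8864/12 years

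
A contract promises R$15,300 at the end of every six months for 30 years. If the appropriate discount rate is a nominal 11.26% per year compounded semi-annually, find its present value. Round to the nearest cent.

R$261,597.21

i = 0.1126/2 = 0.0563 per half-year; n = 30·2 = 60.
PV = 15300 × [1 − (1+0.0563)^(−60)] / 0.0563 = 15300 × 17.097857 = 261,597.2077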